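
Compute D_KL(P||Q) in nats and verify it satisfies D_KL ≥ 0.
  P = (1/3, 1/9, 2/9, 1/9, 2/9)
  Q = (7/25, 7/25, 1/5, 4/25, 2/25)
0.1654 nats

KL divergence satisfies the Gibbs inequality: D_KL(P||Q) ≥ 0 for all distributions P, Q.

D_KL(P||Q) = Σ p(x) log(p(x)/q(x))
Term by term:
  x=0: 1/3 × log_e[(1/3)/(7/25)] = 0.0581
  x=1: 1/9 × log_e[(1/9)/(7/25)] = -0.1027
  x=2: 2/9 × log_e[(2/9)/(1/5)] = 0.0234
  x=3: 1/9 × log_e[(1/9)/(4/25)] = -0.0405
  x=4: 2/9 × log_e[(2/9)/(2/25)] = 0.2270
D_KL(P||Q) = 0.1654 nats

D_KL(P||Q) = 0.1654 ≥ 0 ✓

This non-negativity is a fundamental property: relative entropy cannot be negative because it measures how different Q is from P.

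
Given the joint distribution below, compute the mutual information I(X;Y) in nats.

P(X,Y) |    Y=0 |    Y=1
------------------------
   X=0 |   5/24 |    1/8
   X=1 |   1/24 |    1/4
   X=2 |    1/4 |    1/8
0.1143 nats

Mutual information: I(X;Y) = H(X) + H(Y) - H(X,Y)

Marginals:
P(X) = (1/3, 7/24, 3/8), H(X) = 1.0934 nats
P(Y) = (1/2, 1/2), H(Y) = 0.6931 nats

Joint entropy: H(X,Y) = 1.6722 nats

I(X;Y) = 1.0934 + 0.6931 - 1.6722 = 0.1143 nats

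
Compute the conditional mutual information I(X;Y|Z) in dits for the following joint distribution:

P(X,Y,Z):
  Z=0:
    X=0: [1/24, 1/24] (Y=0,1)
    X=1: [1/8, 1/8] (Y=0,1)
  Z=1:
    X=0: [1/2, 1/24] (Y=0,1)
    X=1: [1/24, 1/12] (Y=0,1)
0.0414 dits

Conditional mutual information: I(X;Y|Z) = H(X|Z) + H(Y|Z) - H(X,Y|Z)

H(Z) = 0.2764
H(X,Z) = 0.4976 → H(X|Z) = 0.2211
H(Y,Z) = 0.5165 → H(Y|Z) = 0.2401
H(X,Y,Z) = 0.6963 → H(X,Y|Z) = 0.4198

I(X;Y|Z) = 0.2211 + 0.2401 - 0.4198 = 0.0414 dits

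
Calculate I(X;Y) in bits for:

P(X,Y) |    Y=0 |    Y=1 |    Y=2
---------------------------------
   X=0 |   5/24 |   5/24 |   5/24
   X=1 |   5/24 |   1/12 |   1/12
0.0343 bits

Mutual information: I(X;Y) = H(X) + H(Y) - H(X,Y)

Marginals:
P(X) = (5/8, 3/8), H(X) = 0.9544 bits
P(Y) = (5/12, 7/24, 7/24), H(Y) = 1.5632 bits

Joint entropy: H(X,Y) = 2.4834 bits

I(X;Y) = 0.9544 + 1.5632 - 2.4834 = 0.0343 bits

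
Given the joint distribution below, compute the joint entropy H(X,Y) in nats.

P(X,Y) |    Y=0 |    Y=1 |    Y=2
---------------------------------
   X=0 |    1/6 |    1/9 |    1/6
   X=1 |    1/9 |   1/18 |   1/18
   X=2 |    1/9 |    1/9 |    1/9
2.1391 nats

Joint entropy is H(X,Y) = -Σ_{x,y} p(x,y) log p(x,y).

Summing over all non-zero entries:
H(X,Y) = -[1/6·log_e(1/6) + 1/9·log_e(1/9) + 1/6·log_e(1/6) + 1/9·log_e(1/9) + 1/18·log_e(1/18) + 1/18·log_e(1/18) + 1/9·log_e(1/9) + 1/9·log_e(1/9) + 1/9·log_e(1/9)]
H(X,Y) = 2.1391 nats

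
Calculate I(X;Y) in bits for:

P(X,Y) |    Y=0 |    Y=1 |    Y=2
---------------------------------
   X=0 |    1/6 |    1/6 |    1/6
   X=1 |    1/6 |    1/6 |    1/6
0.0000 bits

Mutual information: I(X;Y) = H(X) + H(Y) - H(X,Y)

Marginals:
P(X) = (1/2, 1/2), H(X) = 1.0000 bits
P(Y) = (1/3, 1/3, 1/3), H(Y) = 1.5850 bits

Joint entropy: H(X,Y) = 2.5850 bits

I(X;Y) = 1.0000 + 1.5850 - 2.5850 = 0.0000 bits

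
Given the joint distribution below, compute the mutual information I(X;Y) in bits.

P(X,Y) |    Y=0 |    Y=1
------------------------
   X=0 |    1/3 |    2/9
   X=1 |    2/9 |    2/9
0.0072 bits

Mutual information: I(X;Y) = H(X) + H(Y) - H(X,Y)

Marginals:
P(X) = (5/9, 4/9), H(X) = 0.9911 bits
P(Y) = (5/9, 4/9), H(Y) = 0.9911 bits

Joint entropy: H(X,Y) = 1.9749 bits

I(X;Y) = 0.9911 + 0.9911 - 1.9749 = 0.0072 bits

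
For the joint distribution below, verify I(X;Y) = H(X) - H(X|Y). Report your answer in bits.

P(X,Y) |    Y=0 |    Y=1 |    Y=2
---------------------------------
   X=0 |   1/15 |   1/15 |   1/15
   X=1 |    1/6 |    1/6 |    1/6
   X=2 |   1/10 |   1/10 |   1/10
I(X;Y) = 0.0000 bits

Mutual information has multiple equivalent forms:
- I(X;Y) = H(X) - H(X|Y)
- I(X;Y) = H(Y) - H(Y|X)
- I(X;Y) = H(X) + H(Y) - H(X,Y)

Computing all quantities:
H(X) = 1.4855, H(Y) = 1.5850, H(X,Y) = 3.0704
H(X|Y) = 1.4855, H(Y|X) = 1.5850

Verification:
H(X) - H(X|Y) = 1.4855 - 1.4855 = 0.0000
H(Y) - H(Y|X) = 1.5850 - 1.5850 = 0.0000
H(X) + H(Y) - H(X,Y) = 1.4855 + 1.5850 - 3.0704 = 0.0000

All forms give I(X;Y) = 0.0000 bits. ✓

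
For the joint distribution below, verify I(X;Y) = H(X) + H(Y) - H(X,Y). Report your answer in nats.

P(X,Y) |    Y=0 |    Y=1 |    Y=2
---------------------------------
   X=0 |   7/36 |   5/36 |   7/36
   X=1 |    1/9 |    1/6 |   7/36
I(X;Y) = 0.0112 nats

Mutual information has multiple equivalent forms:
- I(X;Y) = H(X) - H(X|Y)
- I(X;Y) = H(Y) - H(Y|X)
- I(X;Y) = H(X) + H(Y) - H(X,Y)

Computing all quantities:
H(X) = 0.6916, H(Y) = 1.0918, H(X,Y) = 1.7722
H(X|Y) = 0.6804, H(Y|X) = 1.0806

Verification:
H(X) - H(X|Y) = 0.6916 - 0.6804 = 0.0112
H(Y) - H(Y|X) = 1.0918 - 1.0806 = 0.0112
H(X) + H(Y) - H(X,Y) = 0.6916 + 1.0918 - 1.7722 = 0.0112

All forms give I(X;Y) = 0.0112 nats. ✓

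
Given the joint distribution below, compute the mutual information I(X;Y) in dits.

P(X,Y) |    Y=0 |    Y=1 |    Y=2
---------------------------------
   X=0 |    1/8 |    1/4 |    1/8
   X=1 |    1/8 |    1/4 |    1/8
0.0000 dits

Mutual information: I(X;Y) = H(X) + H(Y) - H(X,Y)

Marginals:
P(X) = (1/2, 1/2), H(X) = 0.3010 dits
P(Y) = (1/4, 1/2, 1/4), H(Y) = 0.4515 dits

Joint entropy: H(X,Y) = 0.7526 dits

I(X;Y) = 0.3010 + 0.4515 - 0.7526 = 0.0000 dits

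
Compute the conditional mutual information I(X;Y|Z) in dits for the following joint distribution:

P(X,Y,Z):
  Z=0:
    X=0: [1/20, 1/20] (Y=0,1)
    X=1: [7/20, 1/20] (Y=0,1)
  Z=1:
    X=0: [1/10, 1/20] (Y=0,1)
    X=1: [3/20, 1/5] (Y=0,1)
0.0184 dits

Conditional mutual information: I(X;Y|Z) = H(X|Z) + H(Y|Z) - H(X,Y|Z)

H(Z) = 0.3010
H(X,Z) = 0.5423 → H(X|Z) = 0.2413
H(Y,Z) = 0.5602 → H(Y|Z) = 0.2592
H(X,Y,Z) = 0.7832 → H(X,Y|Z) = 0.4821

I(X;Y|Z) = 0.2413 + 0.2592 - 0.4821 = 0.0184 dits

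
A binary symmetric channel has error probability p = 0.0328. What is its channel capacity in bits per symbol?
0.7918 bits

For a binary symmetric channel (BSC) with error probability p:
Capacity C = 1 - H(p) bits per symbol

where H(p) = -p log₂(p) - (1-p) log₂(1-p) is the binary entropy function.

H(0.0328) = 0.2082 bits
C = 1 - 0.2082 = 0.7918 bits per symbol

This means we can reliably transmit up to 0.7918 bits of information per channel use.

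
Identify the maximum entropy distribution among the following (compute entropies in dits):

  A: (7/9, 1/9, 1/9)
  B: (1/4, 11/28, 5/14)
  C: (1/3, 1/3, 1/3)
C

For a discrete distribution over n outcomes, entropy is maximized by the uniform distribution.

Computing entropies:
H(A) = 0.2969 dits
H(B) = 0.4696 dits
H(C) = 0.4771 dits

The uniform distribution (where all probabilities equal 1/3) achieves the maximum entropy of log_10(3) = 0.4771 dits.

Distribution C has the highest entropy.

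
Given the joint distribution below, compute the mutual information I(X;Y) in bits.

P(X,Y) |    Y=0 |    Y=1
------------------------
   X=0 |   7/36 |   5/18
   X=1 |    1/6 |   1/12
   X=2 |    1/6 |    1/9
0.0369 bits

Mutual information: I(X;Y) = H(X) + H(Y) - H(X,Y)

Marginals:
P(X) = (17/36, 1/4, 5/18), H(X) = 1.5245 bits
P(Y) = (19/36, 17/36), H(Y) = 0.9978 bits

Joint entropy: H(X,Y) = 2.4853 bits

I(X;Y) = 1.5245 + 0.9978 - 2.4853 = 0.0369 bits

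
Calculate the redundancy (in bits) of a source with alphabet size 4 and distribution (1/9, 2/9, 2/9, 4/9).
0.1634 bits

Redundancy measures how far a source is from maximum entropy:
R = H_max - H(X)

Maximum entropy for 4 symbols: H_max = log_2(4) = 2.0000 bits
Actual entropy: H(X) = 1.8366 bits
Redundancy: R = 2.0000 - 1.8366 = 0.1634 bits

This redundancy represents potential for compression: the source could be compressed by 0.1634 bits per symbol.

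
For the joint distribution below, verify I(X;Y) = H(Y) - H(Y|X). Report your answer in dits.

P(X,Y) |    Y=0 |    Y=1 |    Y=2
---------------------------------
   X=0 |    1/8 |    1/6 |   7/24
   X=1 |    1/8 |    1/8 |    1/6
I(X;Y) = 0.0027 dits

Mutual information has multiple equivalent forms:
- I(X;Y) = H(X) - H(X|Y)
- I(X;Y) = H(Y) - H(Y|X)
- I(X;Y) = H(X) + H(Y) - H(X,Y)

Computing all quantities:
H(X) = 0.2950, H(Y) = 0.4619, H(X,Y) = 0.7541
H(X|Y) = 0.2922, H(Y|X) = 0.4591

Verification:
H(X) - H(X|Y) = 0.2950 - 0.2922 = 0.0027
H(Y) - H(Y|X) = 0.4619 - 0.4591 = 0.0027
H(X) + H(Y) - H(X,Y) = 0.2950 + 0.4619 - 0.7541 = 0.0027

All forms give I(X;Y) = 0.0027 dits. ✓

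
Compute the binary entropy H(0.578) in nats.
0.6809 nats

The binary entropy function is:
H(p) = -p log(p) - (1-p) log(1-p)

H(0.578) = -0.578 × log_e(0.578) - 0.422 × log_e(0.422)
H(0.578) = 0.6809 nats

Note: Binary entropy is maximized at p=0.5 (H=1 bit) and minimized at p=0 or p=1 (H=0).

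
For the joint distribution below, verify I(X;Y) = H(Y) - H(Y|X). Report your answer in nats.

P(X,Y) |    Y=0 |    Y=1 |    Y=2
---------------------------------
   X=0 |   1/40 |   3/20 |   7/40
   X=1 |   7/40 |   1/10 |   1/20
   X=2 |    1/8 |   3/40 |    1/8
I(X;Y) = 0.1150 nats

Mutual information has multiple equivalent forms:
- I(X;Y) = H(X) - H(X|Y)
- I(X;Y) = H(Y) - H(Y|X)
- I(X;Y) = H(X) + H(Y) - H(X,Y)

Computing all quantities:
H(X) = 1.0980, H(Y) = 1.0980, H(X,Y) = 2.0810
H(X|Y) = 0.9830, H(Y|X) = 0.9830

Verification:
H(X) - H(X|Y) = 1.0980 - 0.9830 = 0.1150
H(Y) - H(Y|X) = 1.0980 - 0.9830 = 0.1150
H(X) + H(Y) - H(X,Y) = 1.0980 + 1.0980 - 2.0810 = 0.1150

All forms give I(X;Y) = 0.1150 nats. ✓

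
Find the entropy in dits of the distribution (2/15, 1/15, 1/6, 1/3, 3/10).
0.6407 dits

Shannon entropy is H(X) = -Σ p(x) log p(x).

For P = (2/15, 1/15, 1/6, 1/3, 3/10):
H = -2/15 × log_10(2/15) -1/15 × log_10(1/15) -1/6 × log_10(1/6) -1/3 × log_10(1/3) -3/10 × log_10(3/10)
H = 0.6407 dits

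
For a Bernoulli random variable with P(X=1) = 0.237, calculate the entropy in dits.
0.2378 dits

The binary entropy function is:
H(p) = -p log(p) - (1-p) log(1-p)

H(0.237) = -0.237 × log_10(0.237) - 0.763 × log_10(0.763)
H(0.237) = 0.2378 dits

Note: Binary entropy is maximized at p=0.5 (H=1 bit) and minimized at p=0 or p=1 (H=0).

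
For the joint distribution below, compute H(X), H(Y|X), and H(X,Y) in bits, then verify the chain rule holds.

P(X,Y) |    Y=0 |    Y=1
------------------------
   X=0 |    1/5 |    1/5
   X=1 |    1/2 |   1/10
H(X,Y) = 1.7610, H(X) = 0.9710, H(Y|X) = 0.7900 (all in bits)

Chain rule: H(X,Y) = H(X) + H(Y|X)

Left side — joint entropy directly:
H(X,Y) = -Σ p(x,y) log p(x,y) = 1.7610 bits

Right side — compute H(Y|X) from the conditional distributions:
P(X) = (2/5, 3/5), so H(X) = 0.9710 bits
H(Y|X) = Σ_x P(X=x) · H(Y|X=x):
  P(Y|X=0) = (1/2, 1/2), H(Y|X=0) = 1.0000, weight P(X=0) = 2/5
  P(Y|X=1) = (5/6, 1/6), H(Y|X=1) = 0.6500, weight P(X=1) = 3/5
H(Y|X) = 0.7900 bits

H(X) + H(Y|X) = 0.9710 + 0.7900 = 1.7610 bits

Both sides equal 1.7610 bits. ✓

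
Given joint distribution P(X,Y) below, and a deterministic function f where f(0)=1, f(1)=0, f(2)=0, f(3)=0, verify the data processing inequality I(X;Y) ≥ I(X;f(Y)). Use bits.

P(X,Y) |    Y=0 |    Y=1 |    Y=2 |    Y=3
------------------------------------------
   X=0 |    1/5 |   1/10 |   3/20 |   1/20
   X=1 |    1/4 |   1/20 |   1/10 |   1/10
I(X;Y) = 0.0358, I(X;f(Y)) = 0.0073, inequality holds: 0.0358 ≥ 0.0073

Data Processing Inequality: For any Markov chain X → Y → Z, we have I(X;Y) ≥ I(X;Z).

Here Z = f(Y) is a deterministic function of Y, forming X → Y → Z.

Original I(X;Y) = 0.0358 bits

After applying f:
P(X,Z) where Z=f(Y):
- P(X,Z=0) = P(X,Y=1) + P(X,Y=2) + P(X,Y=3)
- P(X,Z=1) = P(X,Y=0)

I(X;Z) = I(X;f(Y)) = 0.0073 bits

Verification: 0.0358 ≥ 0.0073 ✓

Information cannot be created by processing; the function f can only lose information about X.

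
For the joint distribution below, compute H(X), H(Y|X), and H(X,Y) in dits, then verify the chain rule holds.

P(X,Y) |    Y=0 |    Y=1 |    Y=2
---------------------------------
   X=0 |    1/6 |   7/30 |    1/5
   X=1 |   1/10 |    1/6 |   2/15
H(X,Y) = 0.7633, H(X) = 0.2923, H(Y|X) = 0.4710 (all in dits)

Chain rule: H(X,Y) = H(X) + H(Y|X)

Left side — joint entropy directly:
H(X,Y) = -Σ p(x,y) log p(x,y) = 0.7633 dits

Right side — compute H(Y|X) from the conditional distributions:
P(X) = (3/5, 2/5), so H(X) = 0.2923 dits
H(Y|X) = Σ_x P(X=x) · H(Y|X=x):
  P(Y|X=0) = (5/18, 7/18, 1/3), H(Y|X=0) = 0.4731, weight P(X=0) = 3/5
  P(Y|X=1) = (1/4, 5/12, 1/3), H(Y|X=1) = 0.4680, weight P(X=1) = 2/5
H(Y|X) = 0.4710 dits

H(X) + H(Y|X) = 0.2923 + 0.4710 = 0.7633 dits

Both sides equal 0.7633 dits. ✓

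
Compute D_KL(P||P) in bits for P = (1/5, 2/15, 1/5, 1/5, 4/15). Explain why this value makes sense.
0.0000 bits

KL divergence satisfies the Gibbs inequality: D_KL(P||Q) ≥ 0 for all distributions P, Q.

D_KL(P||Q) = Σ p(x) log(p(x)/q(x))
Each term is p(x) × log_2(p(x)/p(x)) = p(x) × log_2(1) = 0, so the sum is 0.
D_KL(P||Q) = 0.0000 bits

When P = Q, the KL divergence is exactly 0, as there is no 'divergence' between identical distributions.

This non-negativity is a fundamental property: relative entropy cannot be negative because it measures how different Q is from P.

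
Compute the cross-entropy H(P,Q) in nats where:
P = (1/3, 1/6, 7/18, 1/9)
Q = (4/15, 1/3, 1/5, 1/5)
1.4284 nats

Cross-entropy: H(P,Q) = -Σ p(x) log q(x)

Alternatively: H(P,Q) = H(P) + D_KL(P||Q)
H(P) = 1.2763 nats
D_KL(P||Q) = 0.1521 nats

H(P,Q) = 1.2763 + 0.1521 = 1.4284 nats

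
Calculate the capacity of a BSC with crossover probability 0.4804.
0.0011 bits

For a binary symmetric channel (BSC) with error probability p:
Capacity C = 1 - H(p) bits per symbol

where H(p) = -p log₂(p) - (1-p) log₂(1-p) is the binary entropy function.

H(0.4804) = 0.9989 bits
C = 1 - 0.9989 = 0.0011 bits per symbol

This means we can reliably transmit up to 0.0011 bits of information per channel use.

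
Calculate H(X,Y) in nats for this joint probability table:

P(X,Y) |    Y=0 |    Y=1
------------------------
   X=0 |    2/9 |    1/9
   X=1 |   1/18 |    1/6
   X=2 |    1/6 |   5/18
1.6920 nats

Joint entropy is H(X,Y) = -Σ_{x,y} p(x,y) log p(x,y).

Summing over all non-zero entries:
H(X,Y) = -[2/9·log_e(2/9) + 1/9·log_e(1/9) + 1/18·log_e(1/18) + 1/6·log_e(1/6) + 1/6·log_e(1/6) + 5/18·log_e(5/18)]
H(X,Y) = 1.6920 nats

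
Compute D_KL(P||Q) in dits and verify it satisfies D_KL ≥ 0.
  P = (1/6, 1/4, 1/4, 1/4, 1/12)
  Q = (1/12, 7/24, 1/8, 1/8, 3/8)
0.1295 dits

KL divergence satisfies the Gibbs inequality: D_KL(P||Q) ≥ 0 for all distributions P, Q.

D_KL(P||Q) = Σ p(x) log(p(x)/q(x))
Term by term:
  x=0: 1/6 × log_10[(1/6)/(1/12)] = 0.0502
  x=1: 1/4 × log_10[(1/4)/(7/24)] = -0.0167
  x=2: 1/4 × log_10[(1/4)/(1/8)] = 0.0753
  x=3: 1/4 × log_10[(1/4)/(1/8)] = 0.0753
  x=4: 1/12 × log_10[(1/12)/(3/8)] = -0.0544
D_KL(P||Q) = 0.1295 dits

D_KL(P||Q) = 0.1295 ≥ 0 ✓

This non-negativity is a fundamental property: relative entropy cannot be negative because it measures how different Q is from P.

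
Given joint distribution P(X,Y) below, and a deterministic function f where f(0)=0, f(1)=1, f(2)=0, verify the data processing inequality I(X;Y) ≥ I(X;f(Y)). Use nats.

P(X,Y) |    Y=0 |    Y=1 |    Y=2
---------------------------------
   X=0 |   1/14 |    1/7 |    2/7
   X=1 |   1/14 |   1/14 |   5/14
I(X;Y) = 0.0161, I(X;f(Y)) = 0.0154, inequality holds: 0.0161 ≥ 0.0154

Data Processing Inequality: For any Markov chain X → Y → Z, we have I(X;Y) ≥ I(X;Z).

Here Z = f(Y) is a deterministic function of Y, forming X → Y → Z.

Original I(X;Y) = 0.0161 nats

After applying f:
P(X,Z) where Z=f(Y):
- P(X,Z=0) = P(X,Y=0) + P(X,Y=2)
- P(X,Z=1) = P(X,Y=1)

I(X;Z) = I(X;f(Y)) = 0.0154 nats

Verification: 0.0161 ≥ 0.0154 ✓

Information cannot be created by processing; the function f can only lose information about X.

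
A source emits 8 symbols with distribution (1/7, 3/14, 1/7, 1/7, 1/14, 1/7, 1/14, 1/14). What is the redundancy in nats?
0.0719 nats

Redundancy measures how far a source is from maximum entropy:
R = H_max - H(X)

Maximum entropy for 8 symbols: H_max = log_e(8) = 2.0794 nats
Actual entropy: H(X) = 2.0076 nats
Redundancy: R = 2.0794 - 2.0076 = 0.0719 nats

This redundancy represents potential for compression: the source could be compressed by 0.0719 nats per symbol.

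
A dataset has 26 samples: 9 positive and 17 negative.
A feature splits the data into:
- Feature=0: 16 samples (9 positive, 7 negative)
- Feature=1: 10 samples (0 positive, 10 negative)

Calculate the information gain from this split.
0.3222 bits

Information Gain = H(Y) - H(Y|Feature)

Before split:
P(positive) = 9/26 = 0.3462
H(Y) = 0.9306 bits

After split:
Feature=0: H = 0.9887 bits (weight = 16/26)
Feature=1: H = 0.0000 bits (weight = 10/26)
H(Y|Feature) = (16/26)×0.9887 + (10/26)×0.0000 = 0.6084 bits

Information Gain = 0.9306 - 0.6084 = 0.3222 bits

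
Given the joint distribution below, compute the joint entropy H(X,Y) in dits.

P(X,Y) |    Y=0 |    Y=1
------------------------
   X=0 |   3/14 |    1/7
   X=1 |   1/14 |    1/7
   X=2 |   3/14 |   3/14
0.7534 dits

Joint entropy is H(X,Y) = -Σ_{x,y} p(x,y) log p(x,y).

Summing over all non-zero entries:
H(X,Y) = -[3/14·log_10(3/14) + 1/7·log_10(1/7) + 1/14·log_10(1/14) + 1/7·log_10(1/7) + 3/14·log_10(3/14) + 3/14·log_10(3/14)]
H(X,Y) = 0.7534 dits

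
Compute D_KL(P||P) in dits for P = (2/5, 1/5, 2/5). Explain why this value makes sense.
0.0000 dits

KL divergence satisfies the Gibbs inequality: D_KL(P||Q) ≥ 0 for all distributions P, Q.

D_KL(P||Q) = Σ p(x) log(p(x)/q(x))
Each term is p(x) × log_10(p(x)/p(x)) = p(x) × log_10(1) = 0, so the sum is 0.
D_KL(P||Q) = 0.0000 dits

When P = Q, the KL divergence is exactly 0, as there is no 'divergence' between identical distributions.

This non-negativity is a fundamental property: relative entropy cannot be negative because it measures how different Q is from P.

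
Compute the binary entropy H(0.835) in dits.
0.1945 dits

The binary entropy function is:
H(p) = -p log(p) - (1-p) log(1-p)

H(0.835) = -0.835 × log_10(0.835) - 0.165 × log_10(0.165)
H(0.835) = 0.1945 dits

Note: Binary entropy is maximized at p=0.5 (H=1 bit) and minimized at p=0 or p=1 (H=0).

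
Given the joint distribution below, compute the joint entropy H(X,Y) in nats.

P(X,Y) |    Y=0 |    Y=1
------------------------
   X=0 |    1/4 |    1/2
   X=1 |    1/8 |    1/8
1.2130 nats

Joint entropy is H(X,Y) = -Σ_{x,y} p(x,y) log p(x,y).

Summing over all non-zero entries:
H(X,Y) = -[1/4·log_e(1/4) + 1/2·log_e(1/2) + 1/8·log_e(1/8) + 1/8·log_e(1/8)]
H(X,Y) = 1.2130 nats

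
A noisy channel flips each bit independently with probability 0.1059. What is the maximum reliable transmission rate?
0.5126 bits

For a binary symmetric channel (BSC) with error probability p:
Capacity C = 1 - H(p) bits per symbol

where H(p) = -p log₂(p) - (1-p) log₂(1-p) is the binary entropy function.

H(0.1059) = 0.4874 bits
C = 1 - 0.4874 = 0.5126 bits per symbol

This means we can reliably transmit up to 0.5126 bits of information per channel use.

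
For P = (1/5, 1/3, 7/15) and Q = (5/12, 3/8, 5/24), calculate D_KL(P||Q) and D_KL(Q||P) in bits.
D_KL(P||Q) = 0.2745, D_KL(Q||P) = 0.2625

KL divergence is not symmetric: D_KL(P||Q) ≠ D_KL(Q||P) in general.

D_KL(P||Q) = 0.2745 bits
D_KL(Q||P) = 0.2625 bits

No, they are not equal!

This asymmetry is why KL divergence is not a true distance metric.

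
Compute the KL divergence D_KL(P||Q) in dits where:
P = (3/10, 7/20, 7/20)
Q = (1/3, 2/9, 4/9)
0.0190 dits

KL divergence: D_KL(P||Q) = Σ p(x) log(p(x)/q(x))

Computing term by term:
  x=0: 3/10 × log_10[(3/10)/(1/3)] = 3/10 × -0.0458 = -0.0137
  x=1: 7/20 × log_10[(7/20)/(2/9)] = 7/20 × 0.1973 = 0.0690
  x=2: 7/20 × log_10[(7/20)/(4/9)] = 7/20 × -0.1037 = -0.0363

D_KL(P||Q) = 0.0190 dits

Note: KL divergence is always non-negative and equals 0 iff P = Q.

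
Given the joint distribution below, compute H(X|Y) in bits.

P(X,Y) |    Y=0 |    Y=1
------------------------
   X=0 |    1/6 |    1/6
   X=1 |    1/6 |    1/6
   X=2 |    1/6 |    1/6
1.5850 bits

Using the chain rule: H(X|Y) = H(X,Y) - H(Y)

First, compute H(X,Y) = 2.5850 bits

Marginal P(Y) = (1/2, 1/2)
H(Y) = 1.0000 bits

H(X|Y) = H(X,Y) - H(Y) = 2.5850 - 1.0000 = 1.5850 bits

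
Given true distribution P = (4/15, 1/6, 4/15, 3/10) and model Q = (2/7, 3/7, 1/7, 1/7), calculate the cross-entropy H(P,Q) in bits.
2.2765 bits

Cross-entropy: H(P,Q) = -Σ p(x) log q(x)

Alternatively: H(P,Q) = H(P) + D_KL(P||Q)
H(P) = 1.9689 bits
D_KL(P||Q) = 0.3076 bits

H(P,Q) = 1.9689 + 0.3076 = 2.2765 bits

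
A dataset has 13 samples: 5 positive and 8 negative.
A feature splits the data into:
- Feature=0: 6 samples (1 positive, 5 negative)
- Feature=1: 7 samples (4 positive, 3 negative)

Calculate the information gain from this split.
0.1307 bits

Information Gain = H(Y) - H(Y|Feature)

Before split:
P(positive) = 5/13 = 0.3846
H(Y) = 0.9612 bits

After split:
Feature=0: H = 0.6500 bits (weight = 6/13)
Feature=1: H = 0.9852 bits (weight = 7/13)
H(Y|Feature) = (6/13)×0.6500 + (7/13)×0.9852 = 0.8305 bits

Information Gain = 0.9612 - 0.8305 = 0.1307 bits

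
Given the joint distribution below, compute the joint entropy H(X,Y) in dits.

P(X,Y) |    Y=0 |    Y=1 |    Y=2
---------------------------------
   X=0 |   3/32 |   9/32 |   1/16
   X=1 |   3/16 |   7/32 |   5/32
0.7332 dits

Joint entropy is H(X,Y) = -Σ_{x,y} p(x,y) log p(x,y).

Summing over all non-zero entries:
H(X,Y) = -[3/32·log_10(3/32) + 9/32·log_10(9/32) + 1/16·log_10(1/16) + 3/16·log_10(3/16) + 7/32·log_10(7/32) + 5/32·log_10(5/32)]
H(X,Y) = 0.7332 dits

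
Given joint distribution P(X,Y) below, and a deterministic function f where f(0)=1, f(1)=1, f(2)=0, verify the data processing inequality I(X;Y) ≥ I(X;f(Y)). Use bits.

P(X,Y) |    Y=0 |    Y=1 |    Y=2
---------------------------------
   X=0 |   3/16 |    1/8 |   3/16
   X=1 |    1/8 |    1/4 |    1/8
I(X;Y) = 0.0488, I(X;f(Y)) = 0.0132, inequality holds: 0.0488 ≥ 0.0132

Data Processing Inequality: For any Markov chain X → Y → Z, we have I(X;Y) ≥ I(X;Z).

Here Z = f(Y) is a deterministic function of Y, forming X → Y → Z.

Original I(X;Y) = 0.0488 bits

After applying f:
P(X,Z) where Z=f(Y):
- P(X,Z=0) = P(X,Y=2)
- P(X,Z=1) = P(X,Y=0) + P(X,Y=1)

I(X;Z) = I(X;f(Y)) = 0.0132 bits

Verification: 0.0488 ≥ 0.0132 ✓

Information cannot be created by processing; the function f can only lose information about X.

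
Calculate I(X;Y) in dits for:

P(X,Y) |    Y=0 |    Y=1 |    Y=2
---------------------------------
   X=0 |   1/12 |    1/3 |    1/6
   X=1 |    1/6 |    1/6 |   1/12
0.0185 dits

Mutual information: I(X;Y) = H(X) + H(Y) - H(X,Y)

Marginals:
P(X) = (7/12, 5/12), H(X) = 0.2950 dits
P(Y) = (1/4, 1/2, 1/4), H(Y) = 0.4515 dits

Joint entropy: H(X,Y) = 0.7280 dits

I(X;Y) = 0.2950 + 0.4515 - 0.7280 = 0.0185 dits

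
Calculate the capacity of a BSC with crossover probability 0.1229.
0.4624 bits

For a binary symmetric channel (BSC) with error probability p:
Capacity C = 1 - H(p) bits per symbol

where H(p) = -p log₂(p) - (1-p) log₂(1-p) is the binary entropy function.

H(0.1229) = 0.5376 bits
C = 1 - 0.5376 = 0.4624 bits per symbol

This means we can reliably transmit up to 0.4624 bits of information per channel use.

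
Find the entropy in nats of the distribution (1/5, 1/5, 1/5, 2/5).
1.3322 nats

Shannon entropy is H(X) = -Σ p(x) log p(x).

For P = (1/5, 1/5, 1/5, 2/5):
H = -1/5 × log_e(1/5) -1/5 × log_e(1/5) -1/5 × log_e(1/5) -2/5 × log_e(2/5)
H = 1.3322 nats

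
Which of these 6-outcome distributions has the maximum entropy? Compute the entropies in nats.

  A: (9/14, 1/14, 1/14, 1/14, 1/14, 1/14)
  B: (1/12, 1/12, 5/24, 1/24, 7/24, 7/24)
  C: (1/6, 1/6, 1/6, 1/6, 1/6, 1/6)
C

For a discrete distribution over n outcomes, entropy is maximized by the uniform distribution.

Computing entropies:
H(A) = 1.2266 nats
H(B) = 1.5921 nats
H(C) = 1.7918 nats

The uniform distribution (where all probabilities equal 1/6) achieves the maximum entropy of log_e(6) = 1.7918 nats.

Distribution C has the highest entropy.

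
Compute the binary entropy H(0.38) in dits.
0.2884 dits

The binary entropy function is:
H(p) = -p log(p) - (1-p) log(1-p)

H(0.38) = -0.38 × log_10(0.38) - 0.62 × log_10(0.62)
H(0.38) = 0.2884 dits

Note: Binary entropy is maximized at p=0.5 (H=1 bit) and minimized at p=0 or p=1 (H=0).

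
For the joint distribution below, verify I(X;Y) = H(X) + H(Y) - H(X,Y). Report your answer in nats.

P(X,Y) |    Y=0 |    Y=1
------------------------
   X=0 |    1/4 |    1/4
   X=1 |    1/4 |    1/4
I(X;Y) = 0.0000 nats

Mutual information has multiple equivalent forms:
- I(X;Y) = H(X) - H(X|Y)
- I(X;Y) = H(Y) - H(Y|X)
- I(X;Y) = H(X) + H(Y) - H(X,Y)

Computing all quantities:
H(X) = 0.6931, H(Y) = 0.6931, H(X,Y) = 1.3863
H(X|Y) = 0.6931, H(Y|X) = 0.6931

Verification:
H(X) - H(X|Y) = 0.6931 - 0.6931 = 0.0000
H(Y) - H(Y|X) = 0.6931 - 0.6931 = 0.0000
H(X) + H(Y) - H(X,Y) = 0.6931 + 0.6931 - 1.3863 = 0.0000

All forms give I(X;Y) = 0.0000 nats. ✓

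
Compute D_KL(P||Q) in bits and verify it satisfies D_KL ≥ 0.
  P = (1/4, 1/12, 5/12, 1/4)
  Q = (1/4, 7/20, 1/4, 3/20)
0.3188 bits

KL divergence satisfies the Gibbs inequality: D_KL(P||Q) ≥ 0 for all distributions P, Q.

D_KL(P||Q) = Σ p(x) log(p(x)/q(x))
Term by term:
  x=0: 1/4 × log_2[(1/4)/(1/4)] = 0.0000
  x=1: 1/12 × log_2[(1/12)/(7/20)] = -0.1725
  x=2: 5/12 × log_2[(5/12)/(1/4)] = 0.3071
  x=3: 1/4 × log_2[(1/4)/(3/20)] = 0.1842
D_KL(P||Q) = 0.3188 bits

D_KL(P||Q) = 0.3188 ≥ 0 ✓

This non-negativity is a fundamental property: relative entropy cannot be negative because it measures how different Q is from P.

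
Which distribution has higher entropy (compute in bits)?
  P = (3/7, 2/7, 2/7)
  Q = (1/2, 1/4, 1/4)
P

Computing entropies in bits:
H(P) = 1.5567
H(Q) = 1.5000

Distribution P has higher entropy.

Intuition: The distribution closer to uniform (more spread out) has higher entropy.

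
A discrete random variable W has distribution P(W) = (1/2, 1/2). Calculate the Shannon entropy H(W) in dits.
0.3010 dits

Shannon entropy is H(X) = -Σ p(x) log p(x).

For P = (1/2, 1/2):
H = -1/2 × log_10(1/2) -1/2 × log_10(1/2)
H = 0.3010 dits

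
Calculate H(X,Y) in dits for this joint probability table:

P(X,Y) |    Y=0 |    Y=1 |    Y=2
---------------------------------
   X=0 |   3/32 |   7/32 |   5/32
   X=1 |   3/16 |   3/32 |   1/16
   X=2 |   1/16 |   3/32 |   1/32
0.8933 dits

Joint entropy is H(X,Y) = -Σ_{x,y} p(x,y) log p(x,y).

Summing over all non-zero entries:
H(X,Y) = -[3/32·log_10(3/32) + 7/32·log_10(7/32) + 5/32·log_10(5/32) + 3/16·log_10(3/16) + 3/32·log_10(3/32) + 1/16·log_10(1/16) + 1/16·log_10(1/16) + 3/32·log_10(3/32) + 1/32·log_10(1/32)]
H(X,Y) = 0.8933 dits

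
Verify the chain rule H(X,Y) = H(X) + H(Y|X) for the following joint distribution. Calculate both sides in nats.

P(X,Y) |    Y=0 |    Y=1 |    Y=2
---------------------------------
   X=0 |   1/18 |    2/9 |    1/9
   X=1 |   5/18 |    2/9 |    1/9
H(X,Y) = 1.6731, H(X) = 0.6682, H(Y|X) = 1.0049 (all in nats)

Chain rule: H(X,Y) = H(X) + H(Y|X)

Left side — joint entropy directly:
H(X,Y) = -Σ p(x,y) log p(x,y) = 1.6731 nats

Right side — compute H(Y|X) from the conditional distributions:
P(X) = (7/18, 11/18), so H(X) = 0.6682 nats
H(Y|X) = Σ_x P(X=x) · H(Y|X=x):
  P(Y|X=0) = (1/7, 4/7, 2/7), H(Y|X=0) = 0.9557, weight P(X=0) = 7/18
  P(Y|X=1) = (5/11, 4/11, 2/11), H(Y|X=1) = 1.0362, weight P(X=1) = 11/18
H(Y|X) = 1.0049 nats

H(X) + H(Y|X) = 0.6682 + 1.0049 = 1.6731 nats

Both sides equal 1.6731 nats. ✓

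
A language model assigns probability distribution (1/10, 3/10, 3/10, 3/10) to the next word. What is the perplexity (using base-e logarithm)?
3.7204

Perplexity is e^H (or exp(H) for natural log).

First, H = -Σ p log p = 1.3138 nats
Perplexity = e^1.3138 = 3.7204

Interpretation: The model's uncertainty is equivalent to choosing uniformly among 3.7 options.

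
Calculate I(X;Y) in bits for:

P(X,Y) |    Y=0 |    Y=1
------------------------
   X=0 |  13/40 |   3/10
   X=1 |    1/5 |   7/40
0.0001 bits

Mutual information: I(X;Y) = H(X) + H(Y) - H(X,Y)

Marginals:
P(X) = (5/8, 3/8), H(X) = 0.9544 bits
P(Y) = (21/40, 19/40), H(Y) = 0.9982 bits

Joint entropy: H(X,Y) = 1.9525 bits

I(X;Y) = 0.9544 + 0.9982 - 1.9525 = 0.0001 bits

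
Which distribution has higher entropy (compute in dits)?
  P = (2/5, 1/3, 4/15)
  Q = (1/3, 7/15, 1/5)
P

Computing entropies in dits:
H(P) = 0.4713
H(Q) = 0.4533

Distribution P has higher entropy.

Intuition: The distribution closer to uniform (more spread out) has higher entropy.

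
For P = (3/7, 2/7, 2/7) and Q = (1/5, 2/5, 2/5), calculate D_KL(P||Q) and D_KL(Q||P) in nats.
D_KL(P||Q) = 0.1344, D_KL(Q||P) = 0.1167

KL divergence is not symmetric: D_KL(P||Q) ≠ D_KL(Q||P) in general.

D_KL(P||Q) = 0.1344 nats
D_KL(Q||P) = 0.1167 nats

No, they are not equal!

This asymmetry is why KL divergence is not a true distance metric.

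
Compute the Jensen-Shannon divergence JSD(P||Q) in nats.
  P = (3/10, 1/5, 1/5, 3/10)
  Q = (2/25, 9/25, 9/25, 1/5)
0.0621 nats

Jensen-Shannon divergence is:
JSD(P||Q) = 0.5 × D_KL(P||M) + 0.5 × D_KL(Q||M)
where M = 0.5 × (P + Q) is the mixture distribution.

M = 0.5 × (3/10, 1/5, 1/5, 3/10) + 0.5 × (2/25, 9/25, 9/25, 1/5) = (0.19, 7/25, 7/25, 1/4)

D_KL(P||M) = 0.0571 nats
D_KL(Q||M) = 0.0671 nats

JSD(P||Q) = 0.5 × 0.0571 + 0.5 × 0.0671 = 0.0621 nats

Unlike KL divergence, JSD is symmetric and bounded: 0 ≤ JSD ≤ log(2).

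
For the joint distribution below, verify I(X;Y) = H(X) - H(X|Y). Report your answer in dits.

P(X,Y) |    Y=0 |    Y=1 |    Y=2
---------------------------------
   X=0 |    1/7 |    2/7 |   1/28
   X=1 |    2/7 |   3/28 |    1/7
I(X;Y) = 0.0427 dits

Mutual information has multiple equivalent forms:
- I(X;Y) = H(X) - H(X|Y)
- I(X;Y) = H(Y) - H(Y|X)
- I(X;Y) = H(X) + H(Y) - H(X,Y)

Computing all quantities:
H(X) = 0.2999, H(Y) = 0.4507, H(X,Y) = 0.7080
H(X|Y) = 0.2573, H(Y|X) = 0.4080

Verification:
H(X) - H(X|Y) = 0.2999 - 0.2573 = 0.0427
H(Y) - H(Y|X) = 0.4507 - 0.4080 = 0.0427
H(X) + H(Y) - H(X,Y) = 0.2999 + 0.4507 - 0.7080 = 0.0427

All forms give I(X;Y) = 0.0427 dits. ✓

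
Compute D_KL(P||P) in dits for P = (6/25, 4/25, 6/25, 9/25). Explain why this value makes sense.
0.0000 dits

KL divergence satisfies the Gibbs inequality: D_KL(P||Q) ≥ 0 for all distributions P, Q.

D_KL(P||Q) = Σ p(x) log(p(x)/q(x))
Each term is p(x) × log_10(p(x)/p(x)) = p(x) × log_10(1) = 0, so the sum is 0.
D_KL(P||Q) = 0.0000 dits

When P = Q, the KL divergence is exactly 0, as there is no 'divergence' between identical distributions.

This non-negativity is a fundamental property: relative entropy cannot be negative because it measures how different Q is from P.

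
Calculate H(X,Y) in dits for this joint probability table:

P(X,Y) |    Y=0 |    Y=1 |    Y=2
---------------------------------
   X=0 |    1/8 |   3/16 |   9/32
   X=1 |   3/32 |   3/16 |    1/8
0.7497 dits

Joint entropy is H(X,Y) = -Σ_{x,y} p(x,y) log p(x,y).

Summing over all non-zero entries:
H(X,Y) = -[1/8·log_10(1/8) + 3/16·log_10(3/16) + 9/32·log_10(9/32) + 3/32·log_10(3/32) + 3/16·log_10(3/16) + 1/8·log_10(1/8)]
H(X,Y) = 0.7497 dits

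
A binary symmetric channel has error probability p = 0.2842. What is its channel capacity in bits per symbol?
0.1389 bits

For a binary symmetric channel (BSC) with error probability p:
Capacity C = 1 - H(p) bits per symbol

where H(p) = -p log₂(p) - (1-p) log₂(1-p) is the binary entropy function.

H(0.2842) = 0.8611 bits
C = 1 - 0.8611 = 0.1389 bits per symbol

This means we can reliably transmit up to 0.1389 bits of information per channel use.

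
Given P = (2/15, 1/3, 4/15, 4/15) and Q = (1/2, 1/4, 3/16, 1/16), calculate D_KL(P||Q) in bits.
0.5778 bits

KL divergence: D_KL(P||Q) = Σ p(x) log(p(x)/q(x))

Computing term by term:
  x=0: 2/15 × log_2[(2/15)/(1/2)] = 2/15 × -1.9069 = -0.2543
  x=1: 1/3 × log_2[(1/3)/(1/4)] = 1/3 × 0.4150 = 0.1383
  x=2: 4/15 × log_2[(4/15)/(3/16)] = 4/15 × 0.5081 = 0.1355
  x=3: 4/15 × log_2[(4/15)/(1/16)] = 4/15 × 2.0931 = 0.5582

D_KL(P||Q) = 0.5778 bits

Note: KL divergence is always non-negative and equals 0 iff P = Q.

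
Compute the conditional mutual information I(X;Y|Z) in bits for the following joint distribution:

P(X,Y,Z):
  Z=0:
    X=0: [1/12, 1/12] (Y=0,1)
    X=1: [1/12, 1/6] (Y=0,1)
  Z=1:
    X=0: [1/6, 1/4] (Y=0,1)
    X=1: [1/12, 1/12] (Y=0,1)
0.0118 bits

Conditional mutual information: I(X;Y|Z) = H(X|Z) + H(Y|Z) - H(X,Y|Z)

H(Z) = 0.9799
H(X,Z) = 1.8879 → H(X|Z) = 0.9080
H(Y,Z) = 1.9591 → H(Y|Z) = 0.9793
H(X,Y,Z) = 2.8554 → H(X,Y|Z) = 1.8755

I(X;Y|Z) = 0.9080 + 0.9793 - 1.8755 = 0.0118 bits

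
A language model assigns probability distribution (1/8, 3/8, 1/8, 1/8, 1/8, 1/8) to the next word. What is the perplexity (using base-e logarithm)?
5.2987

Perplexity is e^H (or exp(H) for natural log).

First, H = -Σ p log p = 1.6675 nats
Perplexity = e^1.6675 = 5.2987

Interpretation: The model's uncertainty is equivalent to choosing uniformly among 5.3 options.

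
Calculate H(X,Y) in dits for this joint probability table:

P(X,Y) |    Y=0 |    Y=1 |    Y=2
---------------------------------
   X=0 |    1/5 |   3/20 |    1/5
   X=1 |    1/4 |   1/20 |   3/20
0.7423 dits

Joint entropy is H(X,Y) = -Σ_{x,y} p(x,y) log p(x,y).

Summing over all non-zero entries:
H(X,Y) = -[1/5·log_10(1/5) + 3/20·log_10(3/20) + 1/5·log_10(1/5) + 1/4·log_10(1/4) + 1/20·log_10(1/20) + 3/20·log_10(3/20)]
H(X,Y) = 0.7423 dits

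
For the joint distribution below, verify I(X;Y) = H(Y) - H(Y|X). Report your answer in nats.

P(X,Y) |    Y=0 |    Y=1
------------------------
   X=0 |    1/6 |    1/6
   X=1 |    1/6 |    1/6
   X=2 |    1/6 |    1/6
I(X;Y) = 0.0000 nats

Mutual information has multiple equivalent forms:
- I(X;Y) = H(X) - H(X|Y)
- I(X;Y) = H(Y) - H(Y|X)
- I(X;Y) = H(X) + H(Y) - H(X,Y)

Computing all quantities:
H(X) = 1.0986, H(Y) = 0.6931, H(X,Y) = 1.7918
H(X|Y) = 1.0986, H(Y|X) = 0.6931

Verification:
H(X) - H(X|Y) = 1.0986 - 1.0986 = 0.0000
H(Y) - H(Y|X) = 0.6931 - 0.6931 = 0.0000
H(X) + H(Y) - H(X,Y) = 1.0986 + 0.6931 - 1.7918 = 0.0000

All forms give I(X;Y) = 0.0000 nats. ✓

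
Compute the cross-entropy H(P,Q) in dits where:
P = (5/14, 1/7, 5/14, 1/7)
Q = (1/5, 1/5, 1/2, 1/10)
0.5999 dits

Cross-entropy: H(P,Q) = -Σ p(x) log q(x)

Alternatively: H(P,Q) = H(P) + D_KL(P||Q)
H(P) = 0.5609 dits
D_KL(P||Q) = 0.0390 dits

H(P,Q) = 0.5609 + 0.0390 = 0.5999 dits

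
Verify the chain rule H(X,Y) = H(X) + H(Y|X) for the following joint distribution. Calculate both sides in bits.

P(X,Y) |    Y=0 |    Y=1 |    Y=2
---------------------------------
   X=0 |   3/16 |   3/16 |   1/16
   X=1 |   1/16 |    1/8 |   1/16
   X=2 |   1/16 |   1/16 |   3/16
H(X,Y) = 2.9835, H(X) = 1.5462, H(Y|X) = 1.4373 (all in bits)

Chain rule: H(X,Y) = H(X) + H(Y|X)

Left side — joint entropy directly:
H(X,Y) = -Σ p(x,y) log p(x,y) = 2.9835 bits

Right side — compute H(Y|X) from the conditional distributions:
P(X) = (7/16, 1/4, 5/16), so H(X) = 1.5462 bits
H(Y|X) = Σ_x P(X=x) · H(Y|X=x):
  P(Y|X=0) = (3/7, 3/7, 1/7), H(Y|X=0) = 1.4488, weight P(X=0) = 7/16
  P(Y|X=1) = (1/4, 1/2, 1/4), H(Y|X=1) = 1.5000, weight P(X=1) = 1/4
  P(Y|X=2) = (1/5, 1/5, 3/5), H(Y|X=2) = 1.3710, weight P(X=2) = 5/16
H(Y|X) = 1.4373 bits

H(X) + H(Y|X) = 1.5462 + 1.4373 = 2.9835 bits

Both sides equal 2.9835 bits. ✓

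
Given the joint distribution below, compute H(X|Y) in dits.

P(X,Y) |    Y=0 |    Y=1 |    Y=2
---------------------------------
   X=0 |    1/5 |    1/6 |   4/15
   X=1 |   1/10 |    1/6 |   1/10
0.2766 dits

Using the chain rule: H(X|Y) = H(X,Y) - H(Y)

First, compute H(X,Y) = 0.7523 dits

Marginal P(Y) = (3/10, 1/3, 11/30)
H(Y) = 0.4757 dits

H(X|Y) = H(X,Y) - H(Y) = 0.7523 - 0.4757 = 0.2766 dits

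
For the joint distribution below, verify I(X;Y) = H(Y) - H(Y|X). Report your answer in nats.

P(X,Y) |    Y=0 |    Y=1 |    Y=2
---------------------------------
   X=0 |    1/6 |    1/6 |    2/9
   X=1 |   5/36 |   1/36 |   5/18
I(X;Y) = 0.0532 nats

Mutual information has multiple equivalent forms:
- I(X;Y) = H(X) - H(X|Y)
- I(X;Y) = H(Y) - H(Y|X)
- I(X;Y) = H(X) + H(Y) - H(X,Y)

Computing all quantities:
H(X) = 0.6870, H(Y) = 1.0273, H(X,Y) = 1.6610
H(X|Y) = 0.6338, H(Y|X) = 0.9741

Verification:
H(X) - H(X|Y) = 0.6870 - 0.6338 = 0.0532
H(Y) - H(Y|X) = 1.0273 - 0.9741 = 0.0532
H(X) + H(Y) - H(X,Y) = 0.6870 + 1.0273 - 1.6610 = 0.0532

All forms give I(X;Y) = 0.0532 nats. ✓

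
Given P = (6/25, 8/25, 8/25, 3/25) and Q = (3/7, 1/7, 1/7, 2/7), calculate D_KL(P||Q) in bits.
0.3937 bits

KL divergence: D_KL(P||Q) = Σ p(x) log(p(x)/q(x))

Computing term by term:
  x=0: 6/25 × log_2[(6/25)/(3/7)] = 6/25 × -0.8365 = -0.2008
  x=1: 8/25 × log_2[(8/25)/(1/7)] = 8/25 × 1.1635 = 0.3723
  x=2: 8/25 × log_2[(8/25)/(1/7)] = 8/25 × 1.1635 = 0.3723
  x=3: 3/25 × log_2[(3/25)/(2/7)] = 3/25 × -1.2515 = -0.1502

D_KL(P||Q) = 0.3937 bits

Note: KL divergence is always non-negative and equals 0 iff P = Q.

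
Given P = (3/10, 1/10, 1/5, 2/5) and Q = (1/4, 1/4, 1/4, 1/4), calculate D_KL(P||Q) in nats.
0.1064 nats

KL divergence: D_KL(P||Q) = Σ p(x) log(p(x)/q(x))

Computing term by term:
  x=0: 3/10 × log_e[(3/10)/(1/4)] = 3/10 × 0.1823 = 0.0547
  x=1: 1/10 × log_e[(1/10)/(1/4)] = 1/10 × -0.9163 = -0.0916
  x=2: 1/5 × log_e[(1/5)/(1/4)] = 1/5 × -0.2231 = -0.0446
  x=3: 2/5 × log_e[(2/5)/(1/4)] = 2/5 × 0.4700 = 0.1880

D_KL(P||Q) = 0.1064 nats

Note: KL divergence is always non-negative and equals 0 iff P = Q.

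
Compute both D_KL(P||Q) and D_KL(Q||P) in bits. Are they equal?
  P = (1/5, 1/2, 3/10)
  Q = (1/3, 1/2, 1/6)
D_KL(P||Q) = 0.1070, D_KL(Q||P) = 0.1043

KL divergence is not symmetric: D_KL(P||Q) ≠ D_KL(Q||P) in general.

D_KL(P||Q) = 0.1070 bits
D_KL(Q||P) = 0.1043 bits

No, they are not equal!

This asymmetry is why KL divergence is not a true distance metric.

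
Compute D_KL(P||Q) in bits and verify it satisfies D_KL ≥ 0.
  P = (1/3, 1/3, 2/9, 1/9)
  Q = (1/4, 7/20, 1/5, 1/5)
0.0544 bits

KL divergence satisfies the Gibbs inequality: D_KL(P||Q) ≥ 0 for all distributions P, Q.

D_KL(P||Q) = Σ p(x) log(p(x)/q(x))
Term by term:
  x=0: 1/3 × log_2[(1/3)/(1/4)] = 0.1383
  x=1: 1/3 × log_2[(1/3)/(7/20)] = -0.0235
  x=2: 2/9 × log_2[(2/9)/(1/5)] = 0.0338
  x=3: 1/9 × log_2[(1/9)/(1/5)] = -0.0942
D_KL(P||Q) = 0.0544 bits

D_KL(P||Q) = 0.0544 ≥ 0 ✓

This non-negativity is a fundamental property: relative entropy cannot be negative because it measures how different Q is from P.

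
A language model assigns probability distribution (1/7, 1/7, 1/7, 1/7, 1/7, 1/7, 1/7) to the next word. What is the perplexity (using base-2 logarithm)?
7.0000

Perplexity is 2^H (or exp(H) for natural log).

First, H = -Σ p log p = 2.8074 bits
Perplexity = 2^2.8074 = 7.0000

Interpretation: The model's uncertainty is equivalent to choosing uniformly among 7.0 options.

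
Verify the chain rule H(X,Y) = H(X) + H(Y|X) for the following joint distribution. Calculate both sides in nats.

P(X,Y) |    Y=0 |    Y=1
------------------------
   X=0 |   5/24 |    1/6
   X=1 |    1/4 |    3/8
H(X,Y) = 1.3398, H(X) = 0.6616, H(Y|X) = 0.6782 (all in nats)

Chain rule: H(X,Y) = H(X) + H(Y|X)

Left side — joint entropy directly:
H(X,Y) = -Σ p(x,y) log p(x,y) = 1.3398 nats

Right side — compute H(Y|X) from the conditional distributions:
P(X) = (3/8, 5/8), so H(X) = 0.6616 nats
H(Y|X) = Σ_x P(X=x) · H(Y|X=x):
  P(Y|X=0) = (5/9, 4/9), H(Y|X=0) = 0.6870, weight P(X=0) = 3/8
  P(Y|X=1) = (2/5, 3/5), H(Y|X=1) = 0.6730, weight P(X=1) = 5/8
H(Y|X) = 0.6782 nats

H(X) + H(Y|X) = 0.6616 + 0.6782 = 1.3398 nats

Both sides equal 1.3398 nats. ✓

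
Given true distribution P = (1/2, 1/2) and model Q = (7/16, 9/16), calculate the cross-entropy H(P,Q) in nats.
0.7010 nats

Cross-entropy: H(P,Q) = -Σ p(x) log q(x)

Alternatively: H(P,Q) = H(P) + D_KL(P||Q)
H(P) = 0.6931 nats
D_KL(P||Q) = 0.0079 nats

H(P,Q) = 0.6931 + 0.0079 = 0.7010 nats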